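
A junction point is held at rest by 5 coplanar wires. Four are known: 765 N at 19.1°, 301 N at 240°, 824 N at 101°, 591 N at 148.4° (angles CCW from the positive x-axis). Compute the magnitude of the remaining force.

Sum the known components: ΣF_x = -88.21 N, ΣF_y = 1108 N.
For equilibrium the remaining force must supply (−ΣF_x, −ΣF_y) = (88.21, -1108) N.
Magnitude = √((88.21)² + (-1108)²) = 1112 N; direction = atan2(-1108, 88.21) = 274.6°.

F ≈ 1110 N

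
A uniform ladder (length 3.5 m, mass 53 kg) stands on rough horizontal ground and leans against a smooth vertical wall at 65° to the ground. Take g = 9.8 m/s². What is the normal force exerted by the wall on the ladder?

Torques about the foot: N_wall · 3.5 sin 65° = 53×9.8×1.75 cos 65° → N_wall = 121.1 N.

N_wall ≈ 121 N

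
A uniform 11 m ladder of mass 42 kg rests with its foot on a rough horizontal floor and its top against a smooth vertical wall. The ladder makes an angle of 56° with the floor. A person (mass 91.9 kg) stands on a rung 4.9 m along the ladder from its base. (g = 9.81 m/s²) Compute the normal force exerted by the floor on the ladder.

N_floor ≈ 1310 N

ΣF_y = 0: N_floor = 42×9.81 + 91.9×9.81 = 1313.6 N.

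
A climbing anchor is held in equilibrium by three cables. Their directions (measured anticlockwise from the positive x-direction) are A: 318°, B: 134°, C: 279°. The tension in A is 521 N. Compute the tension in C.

T_C ≈ 63.4 N

Resolve: ΣF_x = 521 cos 318° + T_B cos 134° + T_C cos 279° = 0.
        ΣF_y = 521 sin 318° + T_B sin 134° + T_C sin 279° = 0.
The known terms sum to (387.2, -348.6) N, so -0.6947 T_B + 0.1564 T_C = -387.2 and 0.7193 T_B − 0.9877 T_C = 348.6.
Solving simultaneously: T_B = 571.6 N, T_C = 63.36 N.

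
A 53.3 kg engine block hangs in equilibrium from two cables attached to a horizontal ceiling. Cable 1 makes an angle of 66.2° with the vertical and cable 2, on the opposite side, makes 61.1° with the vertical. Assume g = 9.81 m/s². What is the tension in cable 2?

Angles from the horizontal: cable 1 is 90° − 66.2° = 23.8°, cable 2 is 90° − 61.1° = 28.9°.
Weight W = 53.3 × 9.81 = 522.9 N acts straight down.
Horizontal: T_1 cos 23.8° = T_2 cos 28.9°  →  T_1 = 0.9568 T_2.
Vertical: T_1 sin 23.8° + T_2 sin 28.9° = 522.9.
Substituting the horizontal relation into the vertical equation gives 0.8694 T_2 = 522.9, so T_2 = 601.4 N.

T_2 ≈ 601 N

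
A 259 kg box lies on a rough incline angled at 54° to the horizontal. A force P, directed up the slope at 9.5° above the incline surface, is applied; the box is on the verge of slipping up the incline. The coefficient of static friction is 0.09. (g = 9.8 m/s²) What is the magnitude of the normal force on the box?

On the verge of sliding up the incline, friction equals μN and acts down the slope.
Perpendicular: N + P sin 9.5° = W cos 54° = 1492 N.
Along incline: P cos 9.5° = W sin 54° + μN  with W sin 54° = 2053 N.
Solving the pair for P and N: P = 2185 N, N = 1131 N (and f = μN = 101.8 N).

N ≈ 1130 N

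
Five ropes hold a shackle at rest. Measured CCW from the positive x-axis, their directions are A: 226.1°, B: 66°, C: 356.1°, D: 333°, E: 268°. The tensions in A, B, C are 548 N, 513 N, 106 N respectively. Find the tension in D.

T_D ≈ 74.9 N

Resolve: ΣF_x = 548 cos 226.1° + 513 cos 66° + 106 cos 356.1° + T_D cos 333° + T_E cos 268° = 0.
        ΣF_y = 548 sin 226.1° + 513 sin 66° + 106 sin 356.1° + T_D sin 333° + T_E sin 268° = 0.
The known terms sum to (-65.57, 66.58) N, so 0.8910 T_D − 0.0349 T_E = 65.57 and -0.4540 T_D − 0.9994 T_E = -66.58.
Solving simultaneously: T_D = 74.87 N, T_E = 32.61 N.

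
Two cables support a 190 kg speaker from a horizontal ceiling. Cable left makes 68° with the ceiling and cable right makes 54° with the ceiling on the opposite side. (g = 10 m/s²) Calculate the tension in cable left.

T_left ≈ 1320 N

Weight W = 190 × 10 = 1900 N acts straight down.
Horizontal: T_left cos 68° = T_right cos 54°  →  T_right = 0.6373 T_left.
Vertical: T_left sin 68° + T_right sin 54° = 1900.
Substituting the horizontal relation into the vertical equation gives 1.443 T_left = 1900, so T_left = 1317 N.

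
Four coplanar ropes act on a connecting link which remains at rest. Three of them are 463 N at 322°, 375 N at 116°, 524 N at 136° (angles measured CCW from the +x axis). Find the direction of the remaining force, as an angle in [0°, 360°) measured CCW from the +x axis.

Sum the known components: ΣF_x = -176.5 N, ΣF_y = 416 N.
For equilibrium the remaining force must supply (−ΣF_x, −ΣF_y) = (176.5, -416) N.
Magnitude = √((176.5)² + (-416)²) = 451.9 N; direction = atan2(-416, 176.5) = 293.0°.

θ ≈ 293°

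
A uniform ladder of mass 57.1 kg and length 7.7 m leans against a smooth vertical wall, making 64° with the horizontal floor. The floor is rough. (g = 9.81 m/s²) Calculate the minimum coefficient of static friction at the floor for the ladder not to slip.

ΣF_y = 0: N_floor = 57.1×9.81 = 560.15 N.
Torques about the foot: N_wall · 7.7 sin 64° = 57.1×9.81×3.85 cos 64° → N_wall = 136.6 N.
ΣF_x = 0: f_floor = N_wall = 136.6 N.
μ_min = f_floor / N_floor = 136.6 / 560.15 = 0.2439.

μ_min ≈ 0.244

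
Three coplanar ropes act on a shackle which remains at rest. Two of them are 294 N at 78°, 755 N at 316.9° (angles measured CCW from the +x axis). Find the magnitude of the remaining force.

F ≈ 654 N

Sum the known components: ΣF_x = 612.4 N, ΣF_y = -228.3 N.
For equilibrium the remaining force must supply (−ΣF_x, −ΣF_y) = (-612.4, 228.3) N.
Magnitude = √((-612.4)² + (228.3)²) = 653.6 N; direction = atan2(228.3, -612.4) = 159.6°.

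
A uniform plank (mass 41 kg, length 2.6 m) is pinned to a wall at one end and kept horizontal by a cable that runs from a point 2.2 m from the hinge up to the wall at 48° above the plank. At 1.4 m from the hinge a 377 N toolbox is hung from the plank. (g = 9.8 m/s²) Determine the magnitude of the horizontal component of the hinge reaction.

H_x ≈ 430 N

Take torques about the hinge: T sin 48° · 2.2 = 41×9.8×1.3 + 377×1.4 = 1050.1 N·m.
So T = 1050.1 / (0.7431 × 2.2) = 642.32 N.
ΣF_x = 0: H_x = T cos 48° = 429.8 N.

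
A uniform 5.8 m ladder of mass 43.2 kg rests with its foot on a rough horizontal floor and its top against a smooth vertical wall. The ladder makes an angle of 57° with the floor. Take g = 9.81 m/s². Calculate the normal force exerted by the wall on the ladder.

Torques about the foot: N_wall · 5.8 sin 57° = 43.2×9.81×2.9 cos 57° → N_wall = 137.61 N.

N_wall ≈ 138 N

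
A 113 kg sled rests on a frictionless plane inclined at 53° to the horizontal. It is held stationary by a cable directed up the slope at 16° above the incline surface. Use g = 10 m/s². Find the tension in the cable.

T ≈ 939 N

Take axes along and perpendicular to the incline. Weight components: W sin 53° = 902.5 N down-slope, W cos 53° = 680.1 N into the surface.
Along incline: T cos 16° = W sin 53° → T = 938.8 N.
Perpendicular: N = W cos 53° − T sin 16° = 421.3 N.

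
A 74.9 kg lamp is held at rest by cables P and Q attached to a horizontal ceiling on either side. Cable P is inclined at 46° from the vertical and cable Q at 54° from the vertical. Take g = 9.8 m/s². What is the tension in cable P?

Angles from the horizontal: cable P is 90° − 46° = 44°, cable Q is 90° − 54° = 36°.
Weight W = 74.9 × 9.8 = 734 N acts straight down.
Horizontal: T_P cos 44° = T_Q cos 36°  →  T_Q = 0.8892 T_P.
Vertical: T_P sin 44° + T_Q sin 36° = 734.
Substituting the horizontal relation into the vertical equation gives 1.217 T_P = 734, so T_P = 603 N.

T_P ≈ 603 N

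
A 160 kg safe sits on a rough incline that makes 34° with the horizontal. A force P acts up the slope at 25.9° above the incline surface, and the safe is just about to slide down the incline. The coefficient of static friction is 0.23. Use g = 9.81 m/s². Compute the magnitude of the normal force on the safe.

On the verge of sliding down the incline, friction equals μN and acts up the slope.
Perpendicular: N + P sin 25.9° = W cos 34° = 1301 N.
Along incline: P cos 25.9° + μN = W sin 34° with W sin 34° = 877.7 N.
Solving the pair for P and N: P = 723.8 N, N = 985.1 N (and f = μN = 226.6 N).

N ≈ 985 N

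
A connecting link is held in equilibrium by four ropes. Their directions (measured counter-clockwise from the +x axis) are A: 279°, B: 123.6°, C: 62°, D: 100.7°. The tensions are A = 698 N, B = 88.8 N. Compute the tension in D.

T_D ≈ 547 N

Resolve: ΣF_x = 698 cos 279° + 88.8 cos 123.6° + T_C cos 62° + T_D cos 100.7° = 0.
        ΣF_y = 698 sin 279° + 88.8 sin 123.6° + T_C sin 62° + T_D sin 100.7° = 0.
The known terms sum to (60.05, -615.4) N, so 0.4695 T_C − 0.1857 T_D = -60.05 and 0.8829 T_C + 0.9826 T_D = 615.4.
Solving simultaneously: T_C = 88.38 N, T_D = 546.9 N.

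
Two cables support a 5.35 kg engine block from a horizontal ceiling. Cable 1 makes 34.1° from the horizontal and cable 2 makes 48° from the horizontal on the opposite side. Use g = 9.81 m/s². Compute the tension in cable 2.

T_2 ≈ 43.9 N

Weight W = 5.35 × 9.81 = 52.48 N acts straight down.
Horizontal: T_1 cos 34.1° = T_2 cos 48°  →  T_1 = 0.8081 T_2.
Vertical: T_1 sin 34.1° + T_2 sin 48° = 52.48.
Substituting the horizontal relation into the vertical equation gives 1.196 T_2 = 52.48, so T_2 = 43.88 N.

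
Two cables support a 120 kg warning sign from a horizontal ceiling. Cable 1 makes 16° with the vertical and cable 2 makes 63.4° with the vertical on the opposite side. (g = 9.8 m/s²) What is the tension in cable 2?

T_2 ≈ 330 N

Angles from the horizontal: cable 1 is 90° − 16° = 74°, cable 2 is 90° − 63.4° = 26.6°.
Weight W = 120 × 9.8 = 1176 N acts straight down.
Horizontal: T_1 cos 74° = T_2 cos 26.6°  →  T_1 = 3.244 T_2.
Vertical: T_1 sin 74° + T_2 sin 26.6° = 1176.
Substituting the horizontal relation into the vertical equation gives 3.566 T_2 = 1176, so T_2 = 329.8 N.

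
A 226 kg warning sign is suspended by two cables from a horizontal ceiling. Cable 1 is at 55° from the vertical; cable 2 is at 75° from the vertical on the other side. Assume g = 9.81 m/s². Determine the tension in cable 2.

Angles from the horizontal: cable 1 is 90° − 55° = 35°, cable 2 is 90° − 75° = 15°.
Weight W = 226 × 9.81 = 2217 N acts straight down.
Horizontal: T_1 cos 35° = T_2 cos 15°  →  T_1 = 1.179 T_2.
Vertical: T_1 sin 35° + T_2 sin 15° = 2217.
Substituting the horizontal relation into the vertical equation gives 0.9352 T_2 = 2217, so T_2 = 2371 N.

T_2 ≈ 2370 N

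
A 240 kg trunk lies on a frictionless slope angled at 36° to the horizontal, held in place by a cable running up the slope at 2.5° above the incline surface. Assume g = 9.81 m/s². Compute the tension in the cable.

T ≈ 1390 N

Take axes along and perpendicular to the incline. Weight components: W sin 36° = 1384 N down-slope, W cos 36° = 1905 N into the surface.
Along incline: T cos 2.5° = W sin 36° → T = 1385 N.
Perpendicular: N = W cos 36° − T sin 2.5° = 1844 N.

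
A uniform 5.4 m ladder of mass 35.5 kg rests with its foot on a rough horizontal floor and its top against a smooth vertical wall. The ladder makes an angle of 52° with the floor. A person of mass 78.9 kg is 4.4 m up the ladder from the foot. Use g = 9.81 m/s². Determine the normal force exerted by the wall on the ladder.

N_wall ≈ 629 N

Torques about the foot: N_wall · 5.4 sin 52° = 35.5×9.81×2.7 cos 52° + 78.9×9.81×4.4 cos 52° → N_wall = 628.78 N.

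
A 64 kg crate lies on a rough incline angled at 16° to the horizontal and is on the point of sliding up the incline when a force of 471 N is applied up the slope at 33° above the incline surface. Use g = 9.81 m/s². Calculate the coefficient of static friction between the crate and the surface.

μ ≈ 0.640

On the verge of sliding up the incline, friction is at its maximum μN and acts down the slope.
Perpendicular to incline: N = W cos 16° − P sin 33° = 603.5 − 256.5 = 347 N.
Along incline: P cos 33° − μN = W sin 16° → μ = −(W sin 16° − P cos 33°) / N = 0.6397.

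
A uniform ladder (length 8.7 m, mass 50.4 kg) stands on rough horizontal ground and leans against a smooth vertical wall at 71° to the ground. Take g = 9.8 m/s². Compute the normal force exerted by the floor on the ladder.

N_floor ≈ 494 N

ΣF_y = 0: N_floor = 50.4×9.8 = 493.92 N.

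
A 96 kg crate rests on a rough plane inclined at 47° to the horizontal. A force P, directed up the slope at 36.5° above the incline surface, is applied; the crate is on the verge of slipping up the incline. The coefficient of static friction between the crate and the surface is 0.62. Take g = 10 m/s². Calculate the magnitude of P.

On the verge of sliding up the incline, friction equals μN and acts down the slope.
Perpendicular: N + P sin 36.5° = W cos 47° = 654.7 N.
Along incline: P cos 36.5° = W sin 47° + μN  with W sin 47° = 702.1 N.
Solving the pair for P and N: P = 944.9 N, N = 92.68 N (and f = μN = 57.46 N).

P ≈ 945 N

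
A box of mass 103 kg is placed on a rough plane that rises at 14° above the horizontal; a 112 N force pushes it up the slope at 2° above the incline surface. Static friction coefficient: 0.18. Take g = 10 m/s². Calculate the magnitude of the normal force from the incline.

N ≈ 995 N

Axes along / perpendicular to the incline. W sin 14° = 249.2 N down-slope; W cos 14° = 999.4 N into the surface.
Perpendicular: N = W cos 14° − P sin 2° = 999.4 − 3.909 = 995.5 N.
Along incline: P cos 2° + f = W sin 14° (friction acts up-slope) → f = 249.2 − 111.9 = 137.2 N.
|f| = 137.2 N ≤ μN = 179.2 N, so the box is indeed static.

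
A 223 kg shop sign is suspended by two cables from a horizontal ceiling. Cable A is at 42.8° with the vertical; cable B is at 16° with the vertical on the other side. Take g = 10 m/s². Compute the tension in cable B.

Angles from the horizontal: cable A is 90° − 42.8° = 47.2°, cable B is 90° − 16° = 74°.
Weight W = 223 × 10 = 2230 N acts straight down.
Horizontal: T_A cos 47.2° = T_B cos 74°  →  T_A = 0.4057 T_B.
Vertical: T_A sin 47.2° + T_B sin 74° = 2230.
Substituting the horizontal relation into the vertical equation gives 1.259 T_B = 2230, so T_B = 1771 N.

T_B ≈ 1770 N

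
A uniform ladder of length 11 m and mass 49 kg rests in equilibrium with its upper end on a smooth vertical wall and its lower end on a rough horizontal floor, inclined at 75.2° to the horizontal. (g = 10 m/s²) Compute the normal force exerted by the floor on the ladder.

ΣF_y = 0: N_floor = 49×10 = 490 N.

N_floor ≈ 490 N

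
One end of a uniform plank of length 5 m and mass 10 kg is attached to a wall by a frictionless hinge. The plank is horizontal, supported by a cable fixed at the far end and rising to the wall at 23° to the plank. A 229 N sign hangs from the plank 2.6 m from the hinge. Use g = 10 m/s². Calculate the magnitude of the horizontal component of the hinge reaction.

H_x ≈ 398 N

Take torques about the hinge: T sin 23° · 5 = 10×10×2.5 + 229×2.6 = 845.4 N·m.
So T = 845.4 / (0.3907 × 5) = 432.73 N.
ΣF_x = 0: H_x = T cos 23° = 398.33 N.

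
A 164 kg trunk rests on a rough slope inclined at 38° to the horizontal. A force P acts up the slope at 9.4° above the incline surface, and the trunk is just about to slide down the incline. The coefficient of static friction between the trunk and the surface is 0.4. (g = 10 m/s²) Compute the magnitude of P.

P ≈ 535 N

On the verge of sliding down the incline, friction equals μN and acts up the slope.
Perpendicular: N + P sin 9.4° = W cos 38° = 1292 N.
Along incline: P cos 9.4° + μN = W sin 38° with W sin 38° = 1010 N.
Solving the pair for P and N: P = 534.9 N, N = 1205 N (and f = μN = 482 N).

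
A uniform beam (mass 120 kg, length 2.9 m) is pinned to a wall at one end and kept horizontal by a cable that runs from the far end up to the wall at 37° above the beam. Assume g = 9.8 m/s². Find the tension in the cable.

Take torques about the hinge: T sin 37° · 2.9 = 120×9.8×1.45 = 1705.2 N·m.
So T = 1705.2 / (0.6018 × 2.9) = 977.04 N.

T ≈ 977 N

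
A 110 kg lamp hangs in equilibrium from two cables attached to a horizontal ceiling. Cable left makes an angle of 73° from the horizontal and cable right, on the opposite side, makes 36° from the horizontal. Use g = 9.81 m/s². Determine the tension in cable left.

T_left ≈ 923 N

Weight W = 110 × 9.81 = 1079 N acts straight down.
Horizontal: T_left cos 73° = T_right cos 36°  →  T_right = 0.3614 T_left.
Vertical: T_left sin 73° + T_right sin 36° = 1079.
Substituting the horizontal relation into the vertical equation gives 1.169 T_left = 1079, so T_left = 923.3 N.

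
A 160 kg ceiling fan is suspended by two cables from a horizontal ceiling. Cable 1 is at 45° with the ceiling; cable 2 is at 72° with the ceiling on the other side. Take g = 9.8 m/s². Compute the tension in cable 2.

T_2 ≈ 1240 N

Weight W = 160 × 9.8 = 1568 N acts straight down.
Horizontal: T_1 cos 45° = T_2 cos 72°  →  T_1 = 0.437 T_2.
Vertical: T_1 sin 45° + T_2 sin 72° = 1568.
Substituting the horizontal relation into the vertical equation gives 1.26 T_2 = 1568, so T_2 = 1244 N.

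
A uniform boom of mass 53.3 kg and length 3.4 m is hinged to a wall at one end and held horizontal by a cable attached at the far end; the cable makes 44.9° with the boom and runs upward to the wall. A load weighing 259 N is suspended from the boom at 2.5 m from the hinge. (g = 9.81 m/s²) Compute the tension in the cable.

T ≈ 640 N

Take torques about the hinge: T sin 44.9° · 3.4 = 53.3×9.81×1.7 + 259×2.5 = 1536.4 N·m.
So T = 1536.4 / (0.7059 × 3.4) = 640.17 N.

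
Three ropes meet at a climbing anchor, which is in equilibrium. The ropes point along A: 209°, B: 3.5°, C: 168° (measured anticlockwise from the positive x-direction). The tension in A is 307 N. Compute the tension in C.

Resolve: ΣF_x = 307 cos 209° + T_B cos 3.5° + T_C cos 168° = 0.
        ΣF_y = 307 sin 209° + T_B sin 3.5° + T_C sin 168° = 0.
The known terms sum to (-268.5, -148.8) N, so 0.9981 T_B − 0.9781 T_C = 268.5 and 0.0610 T_B + 0.2079 T_C = 148.8.
Solving simultaneously: T_B = 753.7 N, T_C = 494.6 N.

T_C ≈ 495 N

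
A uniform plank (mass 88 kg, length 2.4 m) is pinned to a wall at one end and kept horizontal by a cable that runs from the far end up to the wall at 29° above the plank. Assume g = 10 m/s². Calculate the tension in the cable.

Take torques about the hinge: T sin 29° · 2.4 = 88×10×1.2 = 1056 N·m.
So T = 1056 / (0.4848 × 2.4) = 907.57 N.

T ≈ 908 N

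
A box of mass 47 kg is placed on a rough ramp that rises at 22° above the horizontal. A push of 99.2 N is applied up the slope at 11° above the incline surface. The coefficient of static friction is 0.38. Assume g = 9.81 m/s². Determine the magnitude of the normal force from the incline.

N ≈ 409 N

Axes along / perpendicular to the incline. W sin 22° = 172.7 N down-slope; W cos 22° = 427.5 N into the surface.
Perpendicular: N = W cos 22° − P sin 11° = 427.5 − 18.93 = 408.6 N.
Along incline: P cos 11° + f = W sin 22° (friction acts up-slope) → f = 172.7 − 97.38 = 75.34 N.
|f| = 75.34 N ≤ μN = 155.3 N, so the box is indeed static.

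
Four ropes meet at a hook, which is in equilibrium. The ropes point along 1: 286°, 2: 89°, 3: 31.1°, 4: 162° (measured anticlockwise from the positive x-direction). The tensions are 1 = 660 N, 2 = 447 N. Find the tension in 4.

Resolve: ΣF_x = 660 cos 286° + 447 cos 89° + T_3 cos 31.1° + T_4 cos 162° = 0.
        ΣF_y = 660 sin 286° + 447 sin 89° + T_3 sin 31.1° + T_4 sin 162° = 0.
The known terms sum to (189.7, -187.5) N, so 0.8563 T_3 − 0.9511 T_4 = -189.7 and 0.5165 T_3 + 0.3090 T_4 = 187.5.
Solving simultaneously: T_3 = 158.4 N, T_4 = 342.1 N.

T_4 ≈ 342 N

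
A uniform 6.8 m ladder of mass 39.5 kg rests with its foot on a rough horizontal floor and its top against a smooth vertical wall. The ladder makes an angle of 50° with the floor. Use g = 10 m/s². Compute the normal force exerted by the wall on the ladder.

Torques about the foot: N_wall · 6.8 sin 50° = 39.5×10×3.4 cos 50° → N_wall = 165.72 N.

N_wall ≈ 166 N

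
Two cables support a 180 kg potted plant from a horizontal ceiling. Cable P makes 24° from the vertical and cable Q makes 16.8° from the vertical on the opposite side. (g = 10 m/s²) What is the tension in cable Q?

Angles from the horizontal: cable P is 90° − 24° = 66°, cable Q is 90° − 16.8° = 73.2°.
Weight W = 180 × 10 = 1800 N acts straight down.
Horizontal: T_P cos 66° = T_Q cos 73.2°  →  T_P = 0.7106 T_Q.
Vertical: T_P sin 66° + T_Q sin 73.2° = 1800.
Substituting the horizontal relation into the vertical equation gives 1.606 T_Q = 1800, so T_Q = 1120 N.

T_Q ≈ 1120 N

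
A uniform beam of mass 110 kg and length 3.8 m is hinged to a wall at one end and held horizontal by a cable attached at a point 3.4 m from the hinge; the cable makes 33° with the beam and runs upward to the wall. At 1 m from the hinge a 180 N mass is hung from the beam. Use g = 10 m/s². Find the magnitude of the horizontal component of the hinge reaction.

Take torques about the hinge: T sin 33° · 3.4 = 110×10×1.9 + 180×1 = 2270 N·m.
So T = 2270 / (0.5446 × 3.4) = 1225.9 N.
ΣF_x = 0: H_x = T cos 33° = 1028.1 N.

H_x ≈ 1030 N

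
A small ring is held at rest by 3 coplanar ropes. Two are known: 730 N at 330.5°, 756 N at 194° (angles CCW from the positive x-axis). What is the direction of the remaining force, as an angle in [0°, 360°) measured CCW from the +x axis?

Sum the known components: ΣF_x = -98.18 N, ΣF_y = -542.4 N.
For equilibrium the remaining force must supply (−ΣF_x, −ΣF_y) = (98.18, 542.4) N.
Magnitude = √((98.18)² + (542.4)²) = 551.2 N; direction = atan2(542.4, 98.18) = 79.7°.

θ ≈ 79.7°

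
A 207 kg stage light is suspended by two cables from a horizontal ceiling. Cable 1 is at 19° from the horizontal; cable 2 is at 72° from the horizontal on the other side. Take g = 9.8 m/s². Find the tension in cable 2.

Weight W = 207 × 9.8 = 2029 N acts straight down.
Horizontal: T_1 cos 19° = T_2 cos 72°  →  T_1 = 0.3268 T_2.
Vertical: T_1 sin 19° + T_2 sin 72° = 2029.
Substituting the horizontal relation into the vertical equation gives 1.057 T_2 = 2029, so T_2 = 1918 N.

T_2 ≈ 1920 N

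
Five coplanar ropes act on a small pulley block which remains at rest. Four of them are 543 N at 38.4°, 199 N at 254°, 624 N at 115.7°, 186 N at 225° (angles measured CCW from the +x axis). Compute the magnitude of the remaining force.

Sum the known components: ΣF_x = -31.43 N, ΣF_y = 576.7 N.
For equilibrium the remaining force must supply (−ΣF_x, −ΣF_y) = (31.43, -576.7) N.
Magnitude = √((31.43)² + (-576.7)²) = 577.6 N; direction = atan2(-576.7, 31.43) = 273.1°.

F ≈ 578 N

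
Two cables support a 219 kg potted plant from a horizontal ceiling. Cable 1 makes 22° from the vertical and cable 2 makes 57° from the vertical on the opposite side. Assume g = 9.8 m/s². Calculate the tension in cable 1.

T_1 ≈ 1830 N

Angles from the horizontal: cable 1 is 90° − 22° = 68°, cable 2 is 90° − 57° = 33°.
Weight W = 219 × 9.8 = 2146 N acts straight down.
Horizontal: T_1 cos 68° = T_2 cos 33°  →  T_2 = 0.4467 T_1.
Vertical: T_1 sin 68° + T_2 sin 33° = 2146.
Substituting the horizontal relation into the vertical equation gives 1.17 T_1 = 2146, so T_1 = 1834 N.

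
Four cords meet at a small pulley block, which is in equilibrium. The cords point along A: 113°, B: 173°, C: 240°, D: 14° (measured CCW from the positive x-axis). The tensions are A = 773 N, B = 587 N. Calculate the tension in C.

T_C ≈ 1350 N

Resolve: ΣF_x = 773 cos 113° + 587 cos 173° + T_C cos 240° + T_D cos 14° = 0.
        ΣF_y = 773 sin 113° + 587 sin 173° + T_C sin 240° + T_D sin 14° = 0.
The known terms sum to (-884.7, 783.1) N, so -0.5000 T_C + 0.9703 T_D = 884.7 and -0.8660 T_C + 0.2419 T_D = -783.1.
Solving simultaneously: T_C = 1354 N, T_D = 1609 N.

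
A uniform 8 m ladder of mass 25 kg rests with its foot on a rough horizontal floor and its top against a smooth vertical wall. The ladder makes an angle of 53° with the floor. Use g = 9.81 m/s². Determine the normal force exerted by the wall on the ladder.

N_wall ≈ 92.4 N

Torques about the foot: N_wall · 8 sin 53° = 25×9.81×4 cos 53° → N_wall = 92.405 N.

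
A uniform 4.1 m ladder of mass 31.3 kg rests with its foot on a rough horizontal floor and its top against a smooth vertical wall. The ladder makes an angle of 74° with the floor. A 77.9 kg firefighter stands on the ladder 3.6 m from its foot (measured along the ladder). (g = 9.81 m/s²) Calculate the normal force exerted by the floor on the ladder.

N_floor ≈ 1070 N

ΣF_y = 0: N_floor = 31.3×9.81 + 77.9×9.81 = 1071.3 N.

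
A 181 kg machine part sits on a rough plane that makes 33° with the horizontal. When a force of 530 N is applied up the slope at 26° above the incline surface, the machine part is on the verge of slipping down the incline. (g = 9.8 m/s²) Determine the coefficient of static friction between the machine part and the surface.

μ ≈ 0.390

On the verge of sliding down the incline, friction is at its maximum μN and acts up the slope.
Perpendicular to incline: N = W cos 33° − P sin 26° = 1488 − 232.3 = 1255 N.
Along incline: P cos 26° + μN = W sin 33° → μ = (W sin 33° − P cos 26°) / N = 0.3901.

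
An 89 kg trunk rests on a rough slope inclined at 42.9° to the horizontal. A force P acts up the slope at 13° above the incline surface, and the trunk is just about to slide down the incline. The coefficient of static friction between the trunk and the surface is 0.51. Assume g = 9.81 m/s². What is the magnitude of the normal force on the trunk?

N ≈ 569 N

On the verge of sliding down the incline, friction equals μN and acts up the slope.
Perpendicular: N + P sin 13° = W cos 42.9° = 639.6 N.
Along incline: P cos 13° + μN = W sin 42.9° with W sin 42.9° = 594.3 N.
Solving the pair for P and N: P = 311.9 N, N = 569.4 N (and f = μN = 290.4 N).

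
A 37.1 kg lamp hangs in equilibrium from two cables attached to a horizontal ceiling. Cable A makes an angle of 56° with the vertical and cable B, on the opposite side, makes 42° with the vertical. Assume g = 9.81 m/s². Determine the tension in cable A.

T_A ≈ 246 N

Angles from the horizontal: cable A is 90° − 56° = 34°, cable B is 90° − 42° = 48°.
Weight W = 37.1 × 9.81 = 364 N acts straight down.
Horizontal: T_A cos 34° = T_B cos 48°  →  T_B = 1.239 T_A.
Vertical: T_A sin 34° + T_B sin 48° = 364.
Substituting the horizontal relation into the vertical equation gives 1.48 T_A = 364, so T_A = 245.9 N.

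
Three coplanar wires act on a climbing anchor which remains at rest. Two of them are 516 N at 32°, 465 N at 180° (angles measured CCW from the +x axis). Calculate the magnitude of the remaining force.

F ≈ 275 N

Sum the known components: ΣF_x = -27.41 N, ΣF_y = 273.4 N.
For equilibrium the remaining force must supply (−ΣF_x, −ΣF_y) = (27.41, -273.4) N.
Magnitude = √((27.41)² + (-273.4)²) = 274.8 N; direction = atan2(-273.4, 27.41) = 275.7°.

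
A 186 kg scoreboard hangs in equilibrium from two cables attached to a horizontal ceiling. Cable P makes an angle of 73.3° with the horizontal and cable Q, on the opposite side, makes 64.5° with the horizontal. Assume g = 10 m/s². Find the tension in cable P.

Weight W = 186 × 10 = 1860 N acts straight down.
Horizontal: T_P cos 73.3° = T_Q cos 64.5°  →  T_Q = 0.6675 T_P.
Vertical: T_P sin 73.3° + T_Q sin 64.5° = 1860.
Substituting the horizontal relation into the vertical equation gives 1.56 T_P = 1860, so T_P = 1192 N.

T_P ≈ 1190 N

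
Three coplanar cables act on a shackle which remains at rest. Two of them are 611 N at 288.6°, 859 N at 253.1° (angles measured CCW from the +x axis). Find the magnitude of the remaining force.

F ≈ 1400 N

Sum the known components: ΣF_x = -54.83 N, ΣF_y = -1401 N.
For equilibrium the remaining force must supply (−ΣF_x, −ΣF_y) = (54.83, 1401) N.
Magnitude = √((54.83)² + (1401)²) = 1402 N; direction = atan2(1401, 54.83) = 87.8°.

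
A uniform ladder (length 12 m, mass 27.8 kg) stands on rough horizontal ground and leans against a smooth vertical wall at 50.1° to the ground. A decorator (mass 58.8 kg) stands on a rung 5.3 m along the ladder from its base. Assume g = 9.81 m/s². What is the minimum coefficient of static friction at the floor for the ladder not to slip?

μ_min ≈ 0.385

ΣF_y = 0: N_floor = 27.8×9.81 + 58.8×9.81 = 849.55 N.
Torques about the foot: N_wall · 12 sin 50.1° = 27.8×9.81×6 cos 50.1° + 58.8×9.81×5.3 cos 50.1° → N_wall = 327.03 N.
ΣF_x = 0: f_floor = N_wall = 327.03 N.
μ_min = f_floor / N_floor = 327.03 / 849.55 = 0.3849.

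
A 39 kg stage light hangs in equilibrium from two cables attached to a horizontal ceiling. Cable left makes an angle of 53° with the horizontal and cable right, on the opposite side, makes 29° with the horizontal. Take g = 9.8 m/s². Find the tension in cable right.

T_right ≈ 232 N

Weight W = 39 × 9.8 = 382.2 N acts straight down.
Horizontal: T_left cos 53° = T_right cos 29°  →  T_left = 1.453 T_right.
Vertical: T_left sin 53° + T_right sin 29° = 382.2.
Substituting the horizontal relation into the vertical equation gives 1.645 T_right = 382.2, so T_right = 232.3 N.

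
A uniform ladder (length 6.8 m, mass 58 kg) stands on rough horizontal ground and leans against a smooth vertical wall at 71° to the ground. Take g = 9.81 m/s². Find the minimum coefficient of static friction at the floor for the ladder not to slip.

ΣF_y = 0: N_floor = 58×9.81 = 568.98 N.
Torques about the foot: N_wall · 6.8 sin 71° = 58×9.81×3.4 cos 71° → N_wall = 97.958 N.
ΣF_x = 0: f_floor = N_wall = 97.958 N.
μ_min = f_floor / N_floor = 97.958 / 568.98 = 0.1722.

μ_min ≈ 0.172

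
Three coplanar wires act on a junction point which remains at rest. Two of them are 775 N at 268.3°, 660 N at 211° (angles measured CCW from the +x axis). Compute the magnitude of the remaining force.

F ≈ 1260 N

Sum the known components: ΣF_x = -588.7 N, ΣF_y = -1115 N.
For equilibrium the remaining force must supply (−ΣF_x, −ΣF_y) = (588.7, 1115) N.
Magnitude = √((588.7)² + (1115)²) = 1261 N; direction = atan2(1115, 588.7) = 62.2°.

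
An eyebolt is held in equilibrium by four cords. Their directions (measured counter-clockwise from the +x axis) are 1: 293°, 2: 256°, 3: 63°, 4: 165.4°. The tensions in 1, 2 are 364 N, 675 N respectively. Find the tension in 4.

T_4 ≈ 441 N

Resolve: ΣF_x = 364 cos 293° + 675 cos 256° + T_3 cos 63° + T_4 cos 165.4° = 0.
        ΣF_y = 364 sin 293° + 675 sin 256° + T_3 sin 63° + T_4 sin 165.4° = 0.
The known terms sum to (-21.07, -990) N, so 0.4540 T_3 − 0.9677 T_4 = 21.07 and 0.8910 T_3 + 0.2521 T_4 = 990.
Solving simultaneously: T_3 = 986.4 N, T_4 = 441 N.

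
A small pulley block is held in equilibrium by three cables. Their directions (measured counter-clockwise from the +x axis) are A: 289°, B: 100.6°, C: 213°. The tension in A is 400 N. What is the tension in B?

T_B ≈ 420 N

Resolve: ΣF_x = 400 cos 289° + T_B cos 100.6° + T_C cos 213° = 0.
        ΣF_y = 400 sin 289° + T_B sin 100.6° + T_C sin 213° = 0.
The known terms sum to (130.2, -378.2) N, so -0.1840 T_B − 0.8387 T_C = -130.2 and 0.9829 T_B − 0.5446 T_C = 378.2.
Solving simultaneously: T_B = 419.8 N, T_C = 63.20 N.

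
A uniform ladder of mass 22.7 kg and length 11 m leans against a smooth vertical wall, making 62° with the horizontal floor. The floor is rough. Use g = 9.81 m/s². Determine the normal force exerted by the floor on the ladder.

ΣF_y = 0: N_floor = 22.7×9.81 = 222.69 N.

N_floor ≈ 223 N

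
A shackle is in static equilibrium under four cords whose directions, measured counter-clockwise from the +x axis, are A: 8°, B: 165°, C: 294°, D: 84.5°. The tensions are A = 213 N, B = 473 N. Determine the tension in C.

T_C ≈ 527 N

Resolve: ΣF_x = 213 cos 8° + 473 cos 165° + T_C cos 294° + T_D cos 84.5° = 0.
        ΣF_y = 213 sin 8° + 473 sin 165° + T_C sin 294° + T_D sin 84.5° = 0.
The known terms sum to (-246, 152.1) N, so 0.4067 T_C + 0.0958 T_D = 246 and -0.9135 T_C + 0.9954 T_D = -152.1.
Solving simultaneously: T_C = 526.8 N, T_D = 330.7 N.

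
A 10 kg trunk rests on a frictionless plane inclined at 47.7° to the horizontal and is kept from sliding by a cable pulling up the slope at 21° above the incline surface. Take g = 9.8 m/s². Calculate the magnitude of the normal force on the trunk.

Take axes along and perpendicular to the incline. Weight components: W sin 47.7° = 72.48 N down-slope, W cos 47.7° = 65.96 N into the surface.
Along incline: T cos 21° = W sin 47.7° → T = 77.64 N.
Perpendicular: N = W cos 47.7° − T sin 21° = 38.13 N.

N ≈ 38.1 N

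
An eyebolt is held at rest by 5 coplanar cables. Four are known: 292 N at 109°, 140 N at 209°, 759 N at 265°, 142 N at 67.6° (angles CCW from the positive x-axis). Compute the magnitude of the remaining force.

Sum the known components: ΣF_x = -229.6 N, ΣF_y = -416.6 N.
For equilibrium the remaining force must supply (−ΣF_x, −ΣF_y) = (229.6, 416.6) N.
Magnitude = √((229.6)² + (416.6)²) = 475.7 N; direction = atan2(416.6, 229.6) = 61.1°.

F ≈ 476 N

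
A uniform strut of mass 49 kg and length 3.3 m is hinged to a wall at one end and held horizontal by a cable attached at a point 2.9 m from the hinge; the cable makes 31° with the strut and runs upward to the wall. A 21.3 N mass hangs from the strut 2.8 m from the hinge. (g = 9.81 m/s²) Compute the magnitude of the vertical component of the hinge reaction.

Take torques about the hinge: T sin 31° · 2.9 = 49×9.81×1.65 + 21.3×2.8 = 852.78 N·m.
So T = 852.78 / (0.5150 × 2.9) = 570.95 N.
ΣF_y = 0: H_y = (49×9.81 + 21.3) − T sin 31° = 501.99 − 294.06 = 207.93 N.

|H_y| ≈ 208 N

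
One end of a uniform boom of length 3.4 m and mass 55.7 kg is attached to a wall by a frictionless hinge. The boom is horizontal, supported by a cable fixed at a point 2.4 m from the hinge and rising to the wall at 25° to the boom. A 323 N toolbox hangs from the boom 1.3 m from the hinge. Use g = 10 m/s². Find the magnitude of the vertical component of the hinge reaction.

|H_y| ≈ 311 N

Take torques about the hinge: T sin 25° · 2.4 = 55.7×10×1.7 + 323×1.3 = 1366.8 N·m.
So T = 1366.8 / (0.4226 × 2.4) = 1347.6 N.
ΣF_y = 0: H_y = (55.7×10 + 323) − T sin 25° = 880 − 569.5 = 310.5 N.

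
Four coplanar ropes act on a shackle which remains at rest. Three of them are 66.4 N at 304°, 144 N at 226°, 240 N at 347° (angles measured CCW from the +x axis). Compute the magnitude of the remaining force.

Sum the known components: ΣF_x = 170.9 N, ΣF_y = -212.6 N.
For equilibrium the remaining force must supply (−ΣF_x, −ΣF_y) = (-170.9, 212.6) N.
Magnitude = √((-170.9)² + (212.6)²) = 272.8 N; direction = atan2(212.6, -170.9) = 128.8°.

F ≈ 273 N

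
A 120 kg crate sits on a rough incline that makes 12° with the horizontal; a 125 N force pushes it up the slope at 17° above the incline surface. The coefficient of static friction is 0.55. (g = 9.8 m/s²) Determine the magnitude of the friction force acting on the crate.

Axes along / perpendicular to the incline. W sin 12° = 244.5 N down-slope; W cos 12° = 1150 N into the surface.
Perpendicular: N = W cos 12° − P sin 17° = 1150 − 36.55 = 1114 N.
Along incline: P cos 17° + f = W sin 12° (friction acts up-slope) → f = 244.5 − 119.5 = 125 N.
|f| = 125 N ≤ μN = 612.6 N, so the crate is indeed static.

f ≈ 125 N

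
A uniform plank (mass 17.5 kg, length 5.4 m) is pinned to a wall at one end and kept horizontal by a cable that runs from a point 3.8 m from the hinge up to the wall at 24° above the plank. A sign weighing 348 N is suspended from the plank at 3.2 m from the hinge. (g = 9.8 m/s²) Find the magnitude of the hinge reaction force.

|H| ≈ 938 N

Take torques about the hinge: T sin 24° · 3.8 = 17.5×9.8×2.7 + 348×3.2 = 1576.7 N·m.
So T = 1576.7 / (0.4067 × 3.8) = 1020.1 N.
ΣF_x = 0: H_x = T cos 24° = 931.9 N.
ΣF_y = 0: H_y = (17.5×9.8 + 348) − T sin 24° = 519.5 − 414.91 = 104.59 N.
|H| = √(H_x² + H_y²) = √((931.9)² + (104.59)²) = 937.75 N.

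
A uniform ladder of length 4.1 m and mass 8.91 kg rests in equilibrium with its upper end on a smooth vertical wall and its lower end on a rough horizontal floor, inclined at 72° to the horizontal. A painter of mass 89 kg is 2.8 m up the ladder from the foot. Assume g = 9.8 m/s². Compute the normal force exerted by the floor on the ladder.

ΣF_y = 0: N_floor = 8.91×9.8 + 89×9.8 = 959.52 N.

N_floor ≈ 960 N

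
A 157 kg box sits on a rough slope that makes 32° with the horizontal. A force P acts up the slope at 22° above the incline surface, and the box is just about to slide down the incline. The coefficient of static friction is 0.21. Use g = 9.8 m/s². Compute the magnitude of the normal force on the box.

N ≈ 1070 N

On the verge of sliding down the incline, friction equals μN and acts up the slope.
Perpendicular: N + P sin 22° = W cos 32° = 1305 N.
Along incline: P cos 22° + μN = W sin 32° with W sin 32° = 815.3 N.
Solving the pair for P and N: P = 638 N, N = 1066 N (and f = μN = 223.8 N).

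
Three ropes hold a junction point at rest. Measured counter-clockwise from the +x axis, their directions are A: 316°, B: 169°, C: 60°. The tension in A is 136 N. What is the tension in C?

T_C ≈ 78.3 N

Resolve: ΣF_x = 136 cos 316° + T_B cos 169° + T_C cos 60° = 0.
        ΣF_y = 136 sin 316° + T_B sin 169° + T_C sin 60° = 0.
The known terms sum to (97.83, -94.47) N, so -0.9816 T_B + 0.5000 T_C = -97.83 and 0.1908 T_B + 0.8660 T_C = 94.47.
Solving simultaneously: T_B = 139.6 N, T_C = 78.34 N.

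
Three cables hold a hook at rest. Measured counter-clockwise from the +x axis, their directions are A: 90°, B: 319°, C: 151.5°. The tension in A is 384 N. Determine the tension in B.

Resolve: ΣF_x = 384 cos 90° + T_B cos 319° + T_C cos 151.5° = 0.
        ΣF_y = 384 sin 90° + T_B sin 319° + T_C sin 151.5° = 0.
The known terms sum to (0, 384) N, so 0.7547 T_B − 0.8788 T_C = 0 and -0.6561 T_B + 0.4772 T_C = -384.
Solving simultaneously: T_B = 1559 N, T_C = 1339 N.

T_B ≈ 1560 N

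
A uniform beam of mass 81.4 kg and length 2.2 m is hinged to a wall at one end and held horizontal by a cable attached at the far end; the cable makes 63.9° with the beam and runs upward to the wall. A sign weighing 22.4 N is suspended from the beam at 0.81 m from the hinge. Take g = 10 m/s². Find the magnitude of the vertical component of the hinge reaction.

Take torques about the hinge: T sin 63.9° · 2.2 = 81.4×10×1.1 + 22.4×0.81 = 913.54 N·m.
So T = 913.54 / (0.8980 × 2.2) = 462.4 N.
ΣF_y = 0: H_y = (81.4×10 + 22.4) − T sin 63.9° = 836.4 − 415.25 = 421.15 N.

|H_y| ≈ 421 N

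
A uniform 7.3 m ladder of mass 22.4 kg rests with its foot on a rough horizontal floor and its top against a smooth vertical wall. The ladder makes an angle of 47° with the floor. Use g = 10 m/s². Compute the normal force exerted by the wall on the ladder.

Torques about the foot: N_wall · 7.3 sin 47° = 22.4×10×3.65 cos 47° → N_wall = 104.44 N.

N_wall ≈ 104 N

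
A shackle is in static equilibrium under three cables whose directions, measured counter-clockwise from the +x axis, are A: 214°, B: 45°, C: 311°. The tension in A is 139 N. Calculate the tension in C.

T_C ≈ 26.6 N

Resolve: ΣF_x = 139 cos 214° + T_B cos 45° + T_C cos 311° = 0.
        ΣF_y = 139 sin 214° + T_B sin 45° + T_C sin 311° = 0.
The known terms sum to (-115.2, -77.73) N, so 0.7071 T_B + 0.6561 T_C = 115.2 and 0.7071 T_B − 0.7547 T_C = 77.73.
Solving simultaneously: T_B = 138.3 N, T_C = 26.59 N.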